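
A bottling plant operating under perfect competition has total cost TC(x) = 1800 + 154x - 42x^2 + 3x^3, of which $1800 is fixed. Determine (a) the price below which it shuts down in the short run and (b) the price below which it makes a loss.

Shutdown price = $7; break-even price = $214

Shutdown price = min AVC. AVC = 154 - 42x + 3x^2, with vertex at x = 7 and minimum $7.
ATC = 1800/x + 154 - 42x + 3x^2. Setting dATC/dx = −1800/x^2 − 42 + 6x = 0 gives x = 10 (since 6·10^3 − 42·10^2 = 1800).
min ATC = 1800/10 + 154 − 42·10 + 3·10^2 = $214. That is the break-even price.
Between these two prices the firm operates at a loss; above $214 it earns a profit.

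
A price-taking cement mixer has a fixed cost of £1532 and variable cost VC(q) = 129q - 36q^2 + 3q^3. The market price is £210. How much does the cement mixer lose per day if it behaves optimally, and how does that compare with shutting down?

Profit = -£74 at q = 9

AVC = 129 - 36q + 3q^2; min AVC = £21 at q = 6. Since P = £210 ≥ min AVC, the firm produces.
With MC = 129 - 72q + 9q^2, P = MC on the upward-sloping part at q* = 9.
TR = 210·9 = 1890. TC = 1532 + 432 = 1964. Profit = 1890 − 1964 = -£74.
By producing, the firm covers all variable cost plus £1458 of fixed cost; shutting down would lose the full £1532.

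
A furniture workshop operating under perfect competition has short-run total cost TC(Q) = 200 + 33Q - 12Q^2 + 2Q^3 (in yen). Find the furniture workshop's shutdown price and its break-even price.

AVC = 33 - 12Q + 2Q^2; minimized at Q = 3, giving min AVC = ¥15. That is the shutdown price.
ATC = 200/Q + 33 - 12Q + 2Q^2. Setting dATC/dQ = −200/Q^2 − 12 + 4Q = 0 gives Q = 5 (since 4·5^3 − 12·5^2 = 200).
min ATC = 200/5 + 33 − 12·5 + 2·5^2 = ¥63. That is the break-even price.
Between these two prices the firm operates at a loss; above ¥63 it earns a profit.

Shutdown price = ¥15; break-even price = ¥63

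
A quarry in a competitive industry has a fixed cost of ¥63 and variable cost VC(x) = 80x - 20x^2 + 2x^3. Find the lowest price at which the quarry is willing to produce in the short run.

¥30 per unit

The firm shuts down when price falls below the minimum of average variable cost. AVC = VC/x = 80 - 20x + 2x^2.
At the minimum of AVC, MC = AVC. MC = 80 - 40x + 6x^2; setting MC = AVC gives 4x^2 - 20x = 0, so x = 5. min AVC = 30.
The firm shuts down for any P below ¥30.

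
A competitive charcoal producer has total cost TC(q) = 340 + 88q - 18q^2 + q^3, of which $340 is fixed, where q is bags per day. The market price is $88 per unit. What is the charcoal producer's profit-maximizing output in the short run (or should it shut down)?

Produce at q = 12

Variable cost is VC = 88q - 18q^2 + q^3, so AVC = VC/q = 88 - 18q + q^2 and MC = dTC/dq = 88 - 36q + 3q^2.
The AVC parabola has its vertex at q = 18/2 = 9, where AVC = 88 - 18·9 + 9^2 = $7.
Because $88 ≥ $7, revenue can cover variable cost; the firm operates.
P = MC gives -36q + 3q^2 = 0, with roots 0 and 12. Take the larger (rising MC): q* = 12.
Check: AVC at q = 12 is $16 ≤ P, so revenue covers variable cost.
Profit = P·q − TC = 88·12 − 532 = $524.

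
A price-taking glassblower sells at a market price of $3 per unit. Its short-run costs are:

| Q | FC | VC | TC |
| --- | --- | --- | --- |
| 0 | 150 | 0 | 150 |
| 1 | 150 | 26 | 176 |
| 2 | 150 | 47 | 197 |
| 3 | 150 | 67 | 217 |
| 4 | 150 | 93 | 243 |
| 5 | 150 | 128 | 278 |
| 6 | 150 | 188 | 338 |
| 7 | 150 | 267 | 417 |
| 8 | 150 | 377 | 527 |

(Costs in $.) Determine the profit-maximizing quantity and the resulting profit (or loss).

Profit at each row (π = 3Q − TC): Q=0: -150; Q=1: -173; Q=2: -191; Q=3: -208; Q=4: -231; Q=5: -263; Q=6: -320; Q=7: -396; Q=8: -503.
Profit is highest at Q = 0. Equivalently, the lowest AVC in the table is 67/3 ≈ $22.33 at Q = 3, and P = $3 falls below it — price never covers variable cost, so the firm shuts down and loses only its fixed cost.

Q = 0 (shut down); profit = -$150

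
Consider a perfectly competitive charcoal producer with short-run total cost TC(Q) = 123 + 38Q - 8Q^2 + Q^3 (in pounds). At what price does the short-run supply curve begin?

The shutdown price is the minimum of AVC. VC = 38Q - 8Q^2 + Q^3, so AVC = 38 - 8Q + Q^2.
At the minimum of AVC, MC = AVC. MC = 38 - 16Q + 3Q^2; setting MC = AVC gives 2Q^2 - 8Q = 0, so Q = 4. min AVC = 22.
The firm shuts down for any P below £22.

£22 per unit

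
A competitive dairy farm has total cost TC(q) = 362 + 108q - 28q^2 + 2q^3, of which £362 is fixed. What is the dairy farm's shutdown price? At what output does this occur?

The shutdown price is the minimum of AVC. VC = 108q - 28q^2 + 2q^3, so AVC = 108 - 28q + 2q^2.
dAVC/dq = -28 + 4q = 0 gives q = 7. min AVC = 108 - 28·7 + 2·7^2 = 10.
So the shutdown price is £10.

£10 per unit, at q = 7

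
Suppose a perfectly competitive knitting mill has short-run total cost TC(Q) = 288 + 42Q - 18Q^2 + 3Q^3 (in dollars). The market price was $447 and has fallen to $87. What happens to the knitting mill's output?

Output falls from 9 to 5

MC = 42 - 36Q + 9Q^2; the shutdown threshold is min AVC = $15 (at Q = 3).
At P = $447 ≥ min AVC, set P = MC on the rising branch: Q = 9.
At P = $87 ≥ min AVC, set P = MC: Q = 5. The firm stays open but cuts output.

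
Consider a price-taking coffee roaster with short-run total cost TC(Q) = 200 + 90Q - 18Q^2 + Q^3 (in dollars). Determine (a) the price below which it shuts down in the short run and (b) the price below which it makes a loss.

Shutdown price = min AVC. AVC = 90 - 18Q + Q^2, with vertex at Q = 9 and minimum $9.
ATC = 200/Q + 90 - 18Q + Q^2. Setting dATC/dQ = −200/Q^2 − 18 + 2Q = 0 gives Q = 10 (since 2·10^3 − 18·10^2 = 200).
min ATC = 200/10 + 90 − 18·10 + 10^2 = $30. That is the break-even price.
Between these two prices the firm operates at a loss; above $30 it earns a profit.

Shutdown price = $9; break-even price = $30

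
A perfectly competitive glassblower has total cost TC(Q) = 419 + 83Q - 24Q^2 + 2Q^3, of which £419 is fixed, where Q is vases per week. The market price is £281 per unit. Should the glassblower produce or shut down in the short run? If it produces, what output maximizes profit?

Variable cost is VC = 83Q - 24Q^2 + 2Q^3, so AVC = VC/Q = 83 - 24Q + 2Q^2 and MC = dTC/dQ = 83 - 48Q + 6Q^2.
The AVC parabola has its vertex at Q = 24/4 = 6, where AVC = 83 - 24·6 + 2·6^2 = £11.
Since P = £281 ≥ min AVC = £11, price covers variable cost and the firm should produce.
Set P = MC: 281 = 83 - 48Q + 6Q^2 → -198 - 48Q + 6Q^2 = 0. The roots are Q = -3 and Q = 11; the profit-maximizing output is on the rising part of MC, so Q* = 11.
Check: AVC at Q = 11 is £61 ≤ P, so revenue covers variable cost.
Profit = P·Q − TC = 281·11 − 1090 = £2001.

Produce at Q = 11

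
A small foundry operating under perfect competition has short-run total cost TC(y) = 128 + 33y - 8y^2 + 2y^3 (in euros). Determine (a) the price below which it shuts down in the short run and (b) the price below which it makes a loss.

AVC = 33 - 8y + 2y^2; minimized at y = 2, giving min AVC = €25. That is the shutdown price.
ATC = 128/y + 33 - 8y + 2y^2. Setting dATC/dy = −128/y^2 − 8 + 4y = 0 gives y = 4 (since 4·4^3 − 8·4^2 = 128).
min ATC = 128/4 + 33 − 8·4 + 2·4^2 = €65. That is the break-even price.
For €25 ≤ P < €65 the firm produces at a loss; below €25 it shuts down.

Shutdown price = €25; break-even price = €65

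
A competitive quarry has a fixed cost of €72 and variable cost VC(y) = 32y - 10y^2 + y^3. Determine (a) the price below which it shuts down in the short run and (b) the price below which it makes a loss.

Shutdown price = €7; break-even price = €20

AVC = 32 - 10y + y^2; minimized at y = 5, giving min AVC = €7. That is the shutdown price.
ATC = 72/y + 32 - 10y + y^2. Setting dATC/dy = −72/y^2 − 10 + 2y = 0 gives y = 6 (since 2·6^3 − 10·6^2 = 72).
min ATC = 72/6 + 32 − 10·6 + 6^2 = €20. That is the break-even price.
For €7 ≤ P < €20 the firm produces at a loss; below €7 it shuts down.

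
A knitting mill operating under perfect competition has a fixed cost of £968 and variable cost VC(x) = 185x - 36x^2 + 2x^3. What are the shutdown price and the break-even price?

Shutdown price = £23; break-even price = £119

AVC = 185 - 36x + 2x^2; minimized at x = 9, giving min AVC = £23. That is the shutdown price.
ATC = 968/x + 185 - 36x + 2x^2. Setting dATC/dx = −968/x^2 − 36 + 4x = 0 gives x = 11 (since 4·11^3 − 36·11^2 = 968).
min ATC = 968/11 + 185 − 36·11 + 2·11^2 = £119. That is the break-even price.
For £23 ≤ P < £119 the firm produces at a loss; below £23 it shuts down.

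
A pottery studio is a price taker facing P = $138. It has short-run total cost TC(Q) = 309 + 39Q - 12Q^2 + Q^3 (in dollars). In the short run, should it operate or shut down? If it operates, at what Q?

Produce at Q = 11

From TC, MC = TC'(Q) = 39 - 24Q + 3Q^2 and AVC = VC/Q = 39 - 12Q + Q^2.
AVC is minimized where dAVC/dQ = -12 + 2Q = 0, at Q = 6; min AVC = 39 - 12·6 + 6^2 = $3.
P = $138 exceeds min AVC = $3, so the firm stays open.
Set P = MC: 138 = 39 - 24Q + 3Q^2 → -99 - 24Q + 3Q^2 = 0. The roots are Q = -3 and Q = 11; the profit-maximizing output is on the rising part of MC, so Q* = 11.
Check: AVC at Q = 11 is $28 ≤ P, so revenue covers variable cost.
Profit = P·Q − TC = 138·11 − 617 = $901.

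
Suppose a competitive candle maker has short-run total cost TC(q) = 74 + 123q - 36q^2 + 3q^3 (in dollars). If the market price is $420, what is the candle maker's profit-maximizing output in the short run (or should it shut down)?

Variable cost is VC = 123q - 36q^2 + 3q^3, so AVC = VC/q = 123 - 36q + 3q^2 and MC = dTC/dq = 123 - 72q + 9q^2.
The AVC parabola has its vertex at q = 36/6 = 6, where AVC = 123 - 36·6 + 3·6^2 = $15.
Since P = $420 ≥ min AVC = $15, price covers variable cost and the firm should produce.
Solving P = MC: -297 - 72q + 9q^2 = 0 ⇒ q = -3 or 11. On the upward-sloping branch, q* = 11.
Check: AVC at q = 11 is $90 ≤ P, so revenue covers variable cost.
Profit = P·q − TC = 420·11 − 1064 = $3556.

Produce at q = 11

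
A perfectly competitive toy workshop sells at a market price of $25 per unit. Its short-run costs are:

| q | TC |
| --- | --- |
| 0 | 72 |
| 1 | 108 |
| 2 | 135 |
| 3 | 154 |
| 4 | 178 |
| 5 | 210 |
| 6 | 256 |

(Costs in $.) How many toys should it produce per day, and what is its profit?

q = 0 (shut down); profit = -$72

Compute π = P·q − TC at each output: q=0: -72; q=1: -83; q=2: -85; q=3: -79; q=4: -78; q=5: -85; q=6: -106.
Profit is highest at q = 0. Equivalently, the lowest AVC in the table is 106/4 ≈ $26.50 at q = 4, and P = $25 falls below it — price never covers variable cost, so the firm shuts down and loses only its fixed cost.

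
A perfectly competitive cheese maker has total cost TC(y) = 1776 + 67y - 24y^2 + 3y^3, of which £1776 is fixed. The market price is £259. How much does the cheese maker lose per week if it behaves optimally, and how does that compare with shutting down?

AVC = 67 - 24y + 3y^2; min AVC = £19 at y = 4. Since P = £259 ≥ min AVC, the firm produces.
With MC = 67 - 48y + 9y^2, P = MC on the upward-sloping part at y* = 8.
TR = 259·8 = 2072. TC = 1776 + 536 = 2312. Profit = 2072 − 2312 = -£240.
That loss of £240 beats the £1776 the firm would lose by shutting down; producing recovers £1536 of fixed cost.

Profit = -£240 at y = 8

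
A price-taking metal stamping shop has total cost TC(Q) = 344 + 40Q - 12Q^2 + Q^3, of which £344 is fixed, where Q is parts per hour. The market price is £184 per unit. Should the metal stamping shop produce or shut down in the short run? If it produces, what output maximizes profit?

Produce at Q = 12

Variable cost is VC = 40Q - 12Q^2 + Q^3, so AVC = VC/Q = 40 - 12Q + Q^2 and MC = dTC/dQ = 40 - 24Q + 3Q^2.
The AVC parabola has its vertex at Q = 12/2 = 6, where AVC = 40 - 12·6 + 6^2 = £4.
Because £184 ≥ £4, revenue can cover variable cost; the firm operates.
Set P = MC: 184 = 40 - 24Q + 3Q^2 → -144 - 24Q + 3Q^2 = 0. The roots are Q = -4 and Q = 12; the profit-maximizing output is on the rising part of MC, so Q* = 12.
Check: AVC at Q = 12 is £40 ≤ P, so revenue covers variable cost.
Profit = P·Q − TC = 184·12 − 824 = £1384.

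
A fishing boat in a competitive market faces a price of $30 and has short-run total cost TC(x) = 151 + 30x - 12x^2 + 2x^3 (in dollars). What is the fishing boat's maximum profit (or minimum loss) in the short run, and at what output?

AVC = 30 - 12x + 2x^2; min AVC = $12 at x = 3. Since P = $30 ≥ min AVC, the firm produces.
With MC = 30 - 24x + 6x^2, P = MC on the upward-sloping part at x* = 4.
TR = 30·4 = 120. TC = 151 + 56 = 207. Profit = 120 − 207 = -$87.
By producing, the firm covers all variable cost plus $64 of fixed cost; shutting down would lose the full $151.

Profit = -$87 at x = 4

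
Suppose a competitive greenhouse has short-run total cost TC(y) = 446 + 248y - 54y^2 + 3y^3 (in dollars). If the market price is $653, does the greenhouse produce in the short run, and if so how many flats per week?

Produce at y = 15

Variable cost is VC = 248y - 54y^2 + 3y^3, so AVC = VC/y = 248 - 54y + 3y^2 and MC = dTC/dy = 248 - 108y + 9y^2.
AVC hits its minimum where MC = AVC, at y = 9, giving min AVC = 248 - 54·9 + 3·9^2 = $5.
Since P = $653 ≥ min AVC = $5, price covers variable cost and the firm should produce.
P = MC gives -405 - 108y + 9y^2 = 0, with roots -3 and 15. Take the larger (rising MC): y* = 15.
Check: AVC at y = 15 is $113 ≤ P, so revenue covers variable cost.
Profit = P·y − TC = 653·15 − 2141 = $7654.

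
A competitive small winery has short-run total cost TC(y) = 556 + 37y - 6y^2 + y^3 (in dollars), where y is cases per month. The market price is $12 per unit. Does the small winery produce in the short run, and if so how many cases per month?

Shut down

From TC, MC = TC'(y) = 37 - 12y + 3y^2 and AVC = VC/y = 37 - 6y + y^2.
The AVC parabola has its vertex at y = 6/2 = 3, where AVC = 37 - 6·3 + 3^2 = $28.
With P < min AVC ($12 < $28), every unit sold adds to the loss.
The firm minimizes its loss by shutting down and losing only its fixed cost of $556.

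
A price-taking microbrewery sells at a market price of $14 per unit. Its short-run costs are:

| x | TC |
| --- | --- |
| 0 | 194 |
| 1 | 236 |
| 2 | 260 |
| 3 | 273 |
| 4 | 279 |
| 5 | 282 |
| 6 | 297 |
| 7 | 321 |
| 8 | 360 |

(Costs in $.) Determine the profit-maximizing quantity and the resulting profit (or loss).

Profit at each row (π = 14x − TC): x=0: -194; x=1: -222; x=2: -232; x=3: -231; x=4: -223; x=5: -212; x=6: -213; x=7: -223; x=8: -248.
Profit is highest at x = 0. Equivalently, the lowest AVC in the table is 103/6 ≈ $17.17 at x = 6, and P = $14 falls below it — price never covers variable cost, so the firm shuts down and loses only its fixed cost.

x = 0 (shut down); profit = -$194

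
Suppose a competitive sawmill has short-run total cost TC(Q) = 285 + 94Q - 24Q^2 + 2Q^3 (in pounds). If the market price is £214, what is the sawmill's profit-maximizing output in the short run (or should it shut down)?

Produce at Q = 10

From TC, MC = TC'(Q) = 94 - 48Q + 6Q^2 and AVC = VC/Q = 94 - 24Q + 2Q^2.
The AVC parabola has its vertex at Q = 24/4 = 6, where AVC = 94 - 24·6 + 2·6^2 = £22.
Because £214 ≥ £22, revenue can cover variable cost; the firm operates.
Solving P = MC: -120 - 48Q + 6Q^2 = 0 ⇒ Q = -2 or 10. On the upward-sloping branch, Q* = 10.
Check: AVC at Q = 10 is £54 ≤ P, so revenue covers variable cost.
Profit = P·Q − TC = 214·10 − 825 = £1315.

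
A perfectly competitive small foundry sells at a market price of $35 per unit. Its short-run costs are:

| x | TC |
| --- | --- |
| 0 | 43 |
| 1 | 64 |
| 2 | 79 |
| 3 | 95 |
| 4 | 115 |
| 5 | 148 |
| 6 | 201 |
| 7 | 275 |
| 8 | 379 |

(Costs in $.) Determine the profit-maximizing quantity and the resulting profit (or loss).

x = 5; profit = $27

Profit at each row (π = 35x − TC): x=0: -43; x=1: -29; x=2: -9; x=3: 10; x=4: 25; x=5: 27; x=6: 9; x=7: -30; x=8: -99.
Profit is maximized at x = 5. AVC there is 105/5 = $21 ≤ P, so producing beats shutting down (which would give -$43).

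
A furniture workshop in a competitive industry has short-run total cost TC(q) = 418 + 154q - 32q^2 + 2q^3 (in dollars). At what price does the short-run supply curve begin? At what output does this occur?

$26 per unit, at q = 8

The shutdown price is the minimum of AVC. VC = 154q - 32q^2 + 2q^3, so AVC = 154 - 32q + 2q^2.
At the minimum of AVC, MC = AVC. MC = 154 - 64q + 6q^2; setting MC = AVC gives 4q^2 - 32q = 0, so q = 8. min AVC = 26.
The firm shuts down for any P below $26.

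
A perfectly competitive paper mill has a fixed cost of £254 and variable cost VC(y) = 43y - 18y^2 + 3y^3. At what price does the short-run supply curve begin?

The shutdown price is the minimum of AVC. VC = 43y - 18y^2 + 3y^3, so AVC = 43 - 18y + 3y^2.
dAVC/dy = -18 + 6y = 0 gives y = 3. min AVC = 43 - 18·3 + 3·3^2 = 16.
For P < £16 the firm produces nothing.

£16 per unit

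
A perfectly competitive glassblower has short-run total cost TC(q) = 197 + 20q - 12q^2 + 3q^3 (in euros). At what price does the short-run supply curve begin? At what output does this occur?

Short-run supply begins at min AVC. From VC = 20q - 12q^2 + 3q^3, AVC = 20 - 12q + 3q^2.
At the minimum of AVC, MC = AVC. MC = 20 - 24q + 9q^2; setting MC = AVC gives 6q^2 - 12q = 0, so q = 2. min AVC = 8.
The firm shuts down for any P below €8.

€8 per unit, at q = 2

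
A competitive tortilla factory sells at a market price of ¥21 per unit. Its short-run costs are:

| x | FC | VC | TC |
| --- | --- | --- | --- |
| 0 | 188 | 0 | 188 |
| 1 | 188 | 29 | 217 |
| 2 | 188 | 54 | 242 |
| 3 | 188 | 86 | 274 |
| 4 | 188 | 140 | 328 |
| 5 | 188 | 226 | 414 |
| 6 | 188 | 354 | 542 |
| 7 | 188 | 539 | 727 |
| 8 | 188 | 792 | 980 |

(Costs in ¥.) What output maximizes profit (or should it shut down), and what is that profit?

Compute π = P·x − TC at each output: x=0: -188; x=1: -196; x=2: -200; x=3: -211; x=4: -244; x=5: -309; x=6: -416; x=7: -580; x=8: -812.
Profit is highest at x = 0. Equivalently, the lowest AVC in the table is 54/2 ≈ ¥27 at x = 2, and P = ¥21 falls below it — price never covers variable cost, so the firm shuts down and loses only its fixed cost.

x = 0 (shut down); profit = -¥188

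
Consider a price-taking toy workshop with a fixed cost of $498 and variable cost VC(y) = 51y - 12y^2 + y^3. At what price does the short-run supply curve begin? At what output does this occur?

$15 per unit, at y = 6

Short-run supply begins at min AVC. From VC = 51y - 12y^2 + y^3, AVC = 51 - 12y + y^2.
dAVC/dy = -12 + 2y = 0 gives y = 6. min AVC = 51 - 12·6 + 6^2 = 15.
The firm shuts down for any P below $15.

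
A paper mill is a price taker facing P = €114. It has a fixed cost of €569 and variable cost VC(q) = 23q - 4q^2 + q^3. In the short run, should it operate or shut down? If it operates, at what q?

From TC, MC = TC'(q) = 23 - 8q + 3q^2 and AVC = VC/q = 23 - 4q + q^2.
The AVC parabola has its vertex at q = 4/2 = 2, where AVC = 23 - 4·2 + 2^2 = €19.
Because €114 ≥ €19, revenue can cover variable cost; the firm operates.
Set P = MC: 114 = 23 - 8q + 3q^2 → -91 - 8q + 3q^2 = 0. The roots are q = -13/3 and q = 7; the profit-maximizing output is on the rising part of MC, so q* = 7.
Check: AVC at q = 7 is €44 ≤ P, so revenue covers variable cost.
Profit = P·q − TC = 114·7 − 877 = -€79, a loss, but smaller than the €569 fixed cost the firm would lose by shutting down.

Produce at q = 7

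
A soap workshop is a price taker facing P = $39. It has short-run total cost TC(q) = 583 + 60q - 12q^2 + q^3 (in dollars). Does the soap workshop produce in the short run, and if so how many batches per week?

From TC, MC = TC'(q) = 60 - 24q + 3q^2 and AVC = VC/q = 60 - 12q + q^2.
AVC is minimized where dAVC/dq = -12 + 2q = 0, at q = 6; min AVC = 60 - 12·6 + 6^2 = $24.
P = $39 exceeds min AVC = $24, so the firm stays open.
P = MC gives 21 - 24q + 3q^2 = 0, with roots 1 and 7. Take the larger (rising MC): q* = 7.
Check: AVC at q = 7 is $25 ≤ P, so revenue covers variable cost.
Profit = P·q − TC = 39·7 − 758 = -$485, a loss, but smaller than the $583 fixed cost the firm would lose by shutting down.

Produce at q = 7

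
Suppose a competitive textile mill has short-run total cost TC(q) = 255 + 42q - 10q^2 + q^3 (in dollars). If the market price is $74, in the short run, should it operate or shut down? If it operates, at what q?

Produce at q = 8

Variable cost is VC = 42q - 10q^2 + q^3, so AVC = VC/q = 42 - 10q + q^2 and MC = dTC/dq = 42 - 20q + 3q^2.
AVC hits its minimum where MC = AVC, at q = 5, giving min AVC = 42 - 10·5 + 5^2 = $17.
Because $74 ≥ $17, revenue can cover variable cost; the firm operates.
Set P = MC: 74 = 42 - 20q + 3q^2 → -32 - 20q + 3q^2 = 0. The roots are q = -4/3 and q = 8; the profit-maximizing output is on the rising part of MC, so q* = 8.
Check: AVC at q = 8 is $26 ≤ P, so revenue covers variable cost.
Profit = P·q − TC = 74·8 − 463 = $129.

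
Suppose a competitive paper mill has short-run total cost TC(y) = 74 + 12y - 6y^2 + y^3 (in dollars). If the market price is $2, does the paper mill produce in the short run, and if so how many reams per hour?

Strip out fixed cost: VC = 12y - 6y^2 + y^3. Then AVC = 12 - 6y + y^2 and MC = 12 - 12y + 3y^2.
AVC is minimized where dAVC/dy = -6 + 2y = 0, at y = 3; min AVC = 12 - 6·3 + 3^2 = $3.
With P < min AVC ($2 < $3), every unit sold adds to the loss.
The firm minimizes its loss by shutting down and losing only its fixed cost of $74.

Shut down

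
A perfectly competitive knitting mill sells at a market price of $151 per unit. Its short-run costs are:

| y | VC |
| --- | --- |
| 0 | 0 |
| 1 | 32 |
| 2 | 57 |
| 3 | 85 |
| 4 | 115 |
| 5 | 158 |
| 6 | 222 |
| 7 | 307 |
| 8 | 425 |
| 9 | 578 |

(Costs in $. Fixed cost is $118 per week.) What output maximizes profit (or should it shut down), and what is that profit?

y = 8; profit = $665

Tabulate TR − TC: y=0: -118; y=1: 1; y=2: 127; y=3: 250; y=4: 371; y=5: 479; y=6: 566; y=7: 632; y=8: 665; y=9: 663.
Profit is maximized at y = 8. AVC there is 425/8 = $53.12 ≤ P, so producing beats shutting down (which would give -$118).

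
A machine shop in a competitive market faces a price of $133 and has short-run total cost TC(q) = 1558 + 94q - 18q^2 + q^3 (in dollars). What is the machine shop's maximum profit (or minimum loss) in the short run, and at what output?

Profit = -$206 at q = 13

AVC = 94 - 18q + q^2; min AVC = $13 at q = 9. Since P = $133 ≥ min AVC, the firm produces.
With MC = 94 - 36q + 3q^2, P = MC on the upward-sloping part at q* = 13.
TR = 133·13 = 1729. TC = 1558 + 377 = 1935. Profit = 1729 − 1935 = -$206.
Shutting down would mean losing the fixed cost of $1558, so operating at a loss of $206 is better by $1352.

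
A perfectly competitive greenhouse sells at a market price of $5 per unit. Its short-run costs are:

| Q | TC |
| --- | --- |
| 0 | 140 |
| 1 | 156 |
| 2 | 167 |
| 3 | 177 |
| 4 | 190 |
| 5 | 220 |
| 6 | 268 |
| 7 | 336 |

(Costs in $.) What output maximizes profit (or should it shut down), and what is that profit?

Q = 0 (shut down); profit = -$140

Tabulate TR − TC: Q=0: -140; Q=1: -151; Q=2: -157; Q=3: -162; Q=4: -170; Q=5: -195; Q=6: -238; Q=7: -301.
Profit is highest at Q = 0. Equivalently, the lowest AVC in the table is 37/3 ≈ $12.33 at Q = 3, and P = $5 falls below it — price never covers variable cost, so the firm shuts down and loses only its fixed cost.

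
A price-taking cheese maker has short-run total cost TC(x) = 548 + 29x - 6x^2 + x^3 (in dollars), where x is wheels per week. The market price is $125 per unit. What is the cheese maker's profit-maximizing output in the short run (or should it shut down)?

Produce at x = 8

From TC, MC = TC'(x) = 29 - 12x + 3x^2 and AVC = VC/x = 29 - 6x + x^2.
AVC hits its minimum where MC = AVC, at x = 3, giving min AVC = 29 - 6·3 + 3^2 = $20.
Since P = $125 ≥ min AVC = $20, price covers variable cost and the firm should produce.
Set P = MC: 125 = 29 - 12x + 3x^2 → -96 - 12x + 3x^2 = 0. The roots are x = -4 and x = 8; the profit-maximizing output is on the rising part of MC, so x* = 8.
Check: AVC at x = 8 is $45 ≤ P, so revenue covers variable cost.
Profit = P·x − TC = 125·8 − 908 = $92.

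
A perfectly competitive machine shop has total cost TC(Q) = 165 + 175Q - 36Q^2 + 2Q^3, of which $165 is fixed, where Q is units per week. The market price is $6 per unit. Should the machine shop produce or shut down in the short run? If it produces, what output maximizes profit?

From TC, MC = TC'(Q) = 175 - 72Q + 6Q^2 and AVC = VC/Q = 175 - 36Q + 2Q^2.
AVC is minimized where dAVC/dQ = -36 + 4Q = 0, at Q = 9; min AVC = 175 - 36·9 + 2·9^2 = $13.
Since P = $6 < min AVC = $13, price fails to cover variable cost at any output.
Best response: produce nothing and absorb the $165 fixed cost.

Shut down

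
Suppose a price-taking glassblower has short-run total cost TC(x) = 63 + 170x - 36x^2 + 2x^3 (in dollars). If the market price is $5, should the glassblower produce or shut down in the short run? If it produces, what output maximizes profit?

Variable cost is VC = 170x - 36x^2 + 2x^3, so AVC = VC/x = 170 - 36x + 2x^2 and MC = dTC/dx = 170 - 72x + 6x^2.
AVC hits its minimum where MC = AVC, at x = 9, giving min AVC = 170 - 36·9 + 2·9^2 = $8.
Since P = $5 < min AVC = $8, price fails to cover variable cost at any output.
Best response: produce nothing and absorb the $63 fixed cost.

Shut down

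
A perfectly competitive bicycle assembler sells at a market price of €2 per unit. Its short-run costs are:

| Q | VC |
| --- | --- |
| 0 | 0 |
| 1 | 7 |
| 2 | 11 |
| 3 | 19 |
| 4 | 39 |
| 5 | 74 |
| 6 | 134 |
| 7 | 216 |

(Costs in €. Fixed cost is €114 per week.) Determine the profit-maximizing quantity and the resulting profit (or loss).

Tabulate TR − TC: Q=0: -114; Q=1: -119; Q=2: -121; Q=3: -127; Q=4: -145; Q=5: -178; Q=6: -236; Q=7: -316.
Profit is highest at Q = 0. Equivalently, the lowest AVC in the table is 11/2 ≈ €5.50 at Q = 2, and P = €2 falls below it — price never covers variable cost, so the firm shuts down and loses only its fixed cost.

Q = 0 (shut down); profit = -€114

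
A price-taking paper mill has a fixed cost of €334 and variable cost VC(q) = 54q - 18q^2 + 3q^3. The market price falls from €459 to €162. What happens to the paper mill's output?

Output falls from 9 to 6

MC = 54 - 36q + 9q^2; the shutdown threshold is min AVC = €27 (at q = 3).
With P = €459 above the shutdown price, P = MC gives q = 9.
At P = €162 ≥ min AVC, set P = MC: q = 6. The firm stays open but cuts output.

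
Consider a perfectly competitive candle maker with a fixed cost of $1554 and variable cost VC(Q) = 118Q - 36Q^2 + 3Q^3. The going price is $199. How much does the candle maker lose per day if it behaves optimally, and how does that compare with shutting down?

AVC = 118 - 36Q + 3Q^2; min AVC = $10 at Q = 6. Since P = $199 ≥ min AVC, the firm produces.
With MC = 118 - 72Q + 9Q^2, P = MC on the upward-sloping part at Q* = 9.
TR = 199·9 = 1791. TC = 1554 + 333 = 1887. Profit = 1791 − 1887 = -$96.
By producing, the firm covers all variable cost plus $1458 of fixed cost; shutting down would lose the full $1554.

Profit = -$96 at Q = 9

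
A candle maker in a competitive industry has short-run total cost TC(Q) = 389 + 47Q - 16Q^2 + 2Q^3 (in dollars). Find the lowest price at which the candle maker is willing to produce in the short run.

$15 per unit

The shutdown price is the minimum of AVC. VC = 47Q - 16Q^2 + 2Q^3, so AVC = 47 - 16Q + 2Q^2.
At the minimum of AVC, MC = AVC. MC = 47 - 32Q + 6Q^2; setting MC = AVC gives 4Q^2 - 16Q = 0, so Q = 4. min AVC = 15.
So the shutdown price is $15.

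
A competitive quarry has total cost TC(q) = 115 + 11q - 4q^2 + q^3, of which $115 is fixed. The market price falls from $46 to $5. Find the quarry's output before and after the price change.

MC = 11 - 8q + 3q^2; the shutdown threshold is min AVC = $7 (at q = 2).
With P = $46 above the shutdown price, P = MC gives q = 5.
At P = $5 < min AVC = $7, price no longer covers variable cost at any output, so the firm shuts down: q = 0.

Output falls from 5 to 0 (the firm shuts down)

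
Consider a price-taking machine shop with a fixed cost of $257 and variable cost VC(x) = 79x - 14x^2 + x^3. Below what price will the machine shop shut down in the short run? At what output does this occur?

The shutdown price is the minimum of AVC. VC = 79x - 14x^2 + x^3, so AVC = 79 - 14x + x^2.
At the minimum of AVC, MC = AVC. MC = 79 - 28x + 3x^2; setting MC = AVC gives 2x^2 - 14x = 0, so x = 7. min AVC = 30.
So the shutdown price is $30.

$30 per unit, at x = 7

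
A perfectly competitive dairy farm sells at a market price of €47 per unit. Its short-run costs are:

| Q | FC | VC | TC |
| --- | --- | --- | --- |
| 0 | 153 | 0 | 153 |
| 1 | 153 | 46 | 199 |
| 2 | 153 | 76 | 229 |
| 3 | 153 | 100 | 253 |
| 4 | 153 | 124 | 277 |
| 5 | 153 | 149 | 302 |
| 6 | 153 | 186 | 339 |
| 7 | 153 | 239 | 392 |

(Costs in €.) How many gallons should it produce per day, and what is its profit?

Compute π = P·Q − TC at each output: Q=0: -153; Q=1: -152; Q=2: -135; Q=3: -112; Q=4: -89; Q=5: -67; Q=6: -57; Q=7: -63.
Profit is maximized at Q = 6. AVC there is 186/6 = €31 ≤ P, so producing beats shutting down (which would give -€153).

Q = 6; profit = -€57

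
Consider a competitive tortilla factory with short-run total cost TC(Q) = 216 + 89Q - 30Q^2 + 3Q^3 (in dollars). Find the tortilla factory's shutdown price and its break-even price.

AVC = 89 - 30Q + 3Q^2; minimized at Q = 5, giving min AVC = $14. That is the shutdown price.
ATC = 216/Q + 89 - 30Q + 3Q^2. Setting dATC/dQ = −216/Q^2 − 30 + 6Q = 0 gives Q = 6 (since 6·6^3 − 30·6^2 = 216).
min ATC = 216/6 + 89 − 30·6 + 3·6^2 = $53. That is the break-even price.
Between these two prices the firm operates at a loss; above $53 it earns a profit.

Shutdown price = $14; break-even price = $53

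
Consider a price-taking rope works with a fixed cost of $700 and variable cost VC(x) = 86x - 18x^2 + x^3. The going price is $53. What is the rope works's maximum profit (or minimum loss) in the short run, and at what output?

AVC = 86 - 18x + x^2 has its minimum $5 at x = 9; price $53 clears that bar, so the firm operates.
With MC = 86 - 36x + 3x^2, P = MC on the upward-sloping part at x* = 11.
TR = 53·11 = 583. TC = 700 + 99 = 799. Profit = 583 − 799 = -$216.
By producing, the firm covers all variable cost plus $484 of fixed cost; shutting down would lose the full $700.

Profit = -$216 at x = 11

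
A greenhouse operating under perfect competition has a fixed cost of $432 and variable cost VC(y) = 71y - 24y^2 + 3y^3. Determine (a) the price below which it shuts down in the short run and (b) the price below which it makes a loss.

AVC = 71 - 24y + 3y^2; minimized at y = 4, giving min AVC = $23. That is the shutdown price.
ATC = 432/y + 71 - 24y + 3y^2. Setting dATC/dy = −432/y^2 − 24 + 6y = 0 gives y = 6 (since 6·6^3 − 24·6^2 = 432).
min ATC = 432/6 + 71 − 24·6 + 3·6^2 = $107. That is the break-even price.
For $23 ≤ P < $107 the firm produces at a loss; below $23 it shuts down.

Shutdown price = $23; break-even price = $107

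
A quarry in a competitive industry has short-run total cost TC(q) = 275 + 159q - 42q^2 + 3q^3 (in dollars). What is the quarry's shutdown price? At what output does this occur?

The shutdown price is the minimum of AVC. VC = 159q - 42q^2 + 3q^3, so AVC = 159 - 42q + 3q^2.
dAVC/dq = -42 + 6q = 0 gives q = 7. min AVC = 159 - 42·7 + 3·7^2 = 12.
For P < $12 the firm produces nothing.

$12 per unit, at q = 7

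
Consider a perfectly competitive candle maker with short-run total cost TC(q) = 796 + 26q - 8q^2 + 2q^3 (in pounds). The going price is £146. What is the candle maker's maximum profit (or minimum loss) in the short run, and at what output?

Profit = -£220 at q = 6

AVC = 26 - 8q + 2q^2; min AVC = £18 at q = 2. Since P = £146 ≥ min AVC, the firm produces.
With MC = 26 - 16q + 6q^2, P = MC on the upward-sloping part at q* = 6.
TR = 146·6 = 876. TC = 796 + 300 = 1096. Profit = 876 − 1096 = -£220.
By producing, the firm covers all variable cost plus £576 of fixed cost; shutting down would lose the full £796.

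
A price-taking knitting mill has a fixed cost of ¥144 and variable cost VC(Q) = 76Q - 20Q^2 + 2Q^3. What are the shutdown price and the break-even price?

Shutdown price = min AVC. AVC = 76 - 20Q + 2Q^2, with vertex at Q = 5 and minimum ¥26.
ATC = 144/Q + 76 - 20Q + 2Q^2. Setting dATC/dQ = −144/Q^2 − 20 + 4Q = 0 gives Q = 6 (since 4·6^3 − 20·6^2 = 144).
min ATC = 144/6 + 76 − 20·6 + 2·6^2 = ¥52. That is the break-even price.
For ¥26 ≤ P < ¥52 the firm produces at a loss; below ¥26 it shuts down.

Shutdown price = ¥26; break-even price = ¥52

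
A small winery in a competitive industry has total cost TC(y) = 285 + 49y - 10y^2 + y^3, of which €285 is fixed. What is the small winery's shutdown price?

The shutdown price is the minimum of AVC. VC = 49y - 10y^2 + y^3, so AVC = 49 - 10y + y^2.
At the minimum of AVC, MC = AVC. MC = 49 - 20y + 3y^2; setting MC = AVC gives 2y^2 - 10y = 0, so y = 5. min AVC = 24.
The firm shuts down for any P below €24.

€24 per unit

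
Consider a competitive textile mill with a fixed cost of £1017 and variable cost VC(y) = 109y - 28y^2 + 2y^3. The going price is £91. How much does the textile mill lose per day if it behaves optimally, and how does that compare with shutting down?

AVC = 109 - 28y + 2y^2; min AVC = £11 at y = 7. Since P = £91 ≥ min AVC, the firm produces.
MC = 109 - 56y + 6y^2. Setting P = MC and taking the root on the rising branch gives y* = 9.
TR = 91·9 = 819. TC = 1017 + 171 = 1188. Profit = 819 − 1188 = -£369.
By producing, the firm covers all variable cost plus £648 of fixed cost; shutting down would lose the full £1017.

Profit = -£369 at y = 9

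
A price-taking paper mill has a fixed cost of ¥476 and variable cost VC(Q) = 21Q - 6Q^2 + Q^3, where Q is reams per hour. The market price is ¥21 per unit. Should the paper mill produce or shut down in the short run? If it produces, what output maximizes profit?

Produce at Q = 4

From TC, MC = TC'(Q) = 21 - 12Q + 3Q^2 and AVC = VC/Q = 21 - 6Q + Q^2.
AVC is minimized where dAVC/dQ = -6 + 2Q = 0, at Q = 3; min AVC = 21 - 6·3 + 3^2 = ¥12.
Because ¥21 ≥ ¥12, revenue can cover variable cost; the firm operates.
P = MC gives -12Q + 3Q^2 = 0, with roots 0 and 4. Take the larger (rising MC): Q* = 4.
Check: AVC at Q = 4 is ¥13 ≤ P, so revenue covers variable cost.
Profit = P·Q − TC = 21·4 − 528 = -¥444, a loss, but smaller than the ¥476 fixed cost the firm would lose by shutting down.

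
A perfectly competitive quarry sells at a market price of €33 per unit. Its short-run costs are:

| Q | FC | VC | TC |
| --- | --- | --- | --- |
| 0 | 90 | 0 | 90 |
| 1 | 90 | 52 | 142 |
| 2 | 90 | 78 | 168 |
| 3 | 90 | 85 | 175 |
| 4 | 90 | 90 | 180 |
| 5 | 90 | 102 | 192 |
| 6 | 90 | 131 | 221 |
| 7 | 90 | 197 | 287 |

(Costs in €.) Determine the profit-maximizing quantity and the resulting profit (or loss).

Compute π = P·Q − TC at each output: Q=0: -90; Q=1: -109; Q=2: -102; Q=3: -76; Q=4: -48; Q=5: -27; Q=6: -23; Q=7: -56.
Profit is maximized at Q = 6. AVC there is 131/6 = €21.83 ≤ P, so producing beats shutting down (which would give -€90).

Q = 6; profit = -€23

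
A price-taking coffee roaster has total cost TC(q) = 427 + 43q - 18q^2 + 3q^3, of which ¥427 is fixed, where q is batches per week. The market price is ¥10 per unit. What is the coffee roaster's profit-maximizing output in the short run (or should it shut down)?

Strip out fixed cost: VC = 43q - 18q^2 + 3q^3. Then AVC = 43 - 18q + 3q^2 and MC = 43 - 36q + 9q^2.
AVC is minimized where dAVC/dq = -18 + 6q = 0, at q = 3; min AVC = 43 - 18·3 + 3·3^2 = ¥16.
P = ¥10 lies below min AVC = ¥16; no output level covers variable cost.
The firm minimizes its loss by shutting down and losing only its fixed cost of ¥427.

Shut down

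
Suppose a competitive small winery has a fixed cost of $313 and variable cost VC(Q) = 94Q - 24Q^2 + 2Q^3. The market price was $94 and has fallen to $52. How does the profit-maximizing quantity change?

Output falls from 8 to 7

MC = 94 - 48Q + 6Q^2; the shutdown threshold is min AVC = $22 (at Q = 6).
At P = $94 ≥ min AVC, set P = MC on the rising branch: Q = 8.
At P = $52 ≥ min AVC, set P = MC: Q = 7. The firm stays open but cuts output.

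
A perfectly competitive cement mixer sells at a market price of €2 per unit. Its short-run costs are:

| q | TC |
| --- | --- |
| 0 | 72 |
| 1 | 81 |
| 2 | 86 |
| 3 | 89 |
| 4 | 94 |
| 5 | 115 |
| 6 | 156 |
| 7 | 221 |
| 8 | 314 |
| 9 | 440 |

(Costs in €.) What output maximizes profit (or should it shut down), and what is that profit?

Tabulate TR − TC: q=0: -72; q=1: -79; q=2: -82; q=3: -83; q=4: -86; q=5: -105; q=6: -144; q=7: -207; q=8: -298; q=9: -422.
Profit is highest at q = 0. Equivalently, the lowest AVC in the table is 22/4 ≈ €5.50 at q = 4, and P = €2 falls below it — price never covers variable cost, so the firm shuts down and loses only its fixed cost.

q = 0 (shut down); profit = -€72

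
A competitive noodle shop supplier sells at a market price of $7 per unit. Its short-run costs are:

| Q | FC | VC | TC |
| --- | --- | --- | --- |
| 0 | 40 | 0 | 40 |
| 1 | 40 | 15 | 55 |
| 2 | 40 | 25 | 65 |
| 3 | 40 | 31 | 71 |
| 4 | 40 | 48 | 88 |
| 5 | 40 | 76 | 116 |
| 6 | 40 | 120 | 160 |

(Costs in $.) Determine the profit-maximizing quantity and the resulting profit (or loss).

Profit at each row (π = 7Q − TC): Q=0: -40; Q=1: -48; Q=2: -51; Q=3: -50; Q=4: -60; Q=5: -81; Q=6: -118.
Profit is highest at Q = 0. Equivalently, the lowest AVC in the table is 31/3 ≈ $10.33 at Q = 3, and P = $7 falls below it — price never covers variable cost, so the firm shuts down and loses only its fixed cost.

Q = 0 (shut down); profit = -$40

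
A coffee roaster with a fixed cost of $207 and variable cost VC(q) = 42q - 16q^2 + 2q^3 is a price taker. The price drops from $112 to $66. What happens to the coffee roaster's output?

Output falls from 7 to 6

MC = 42 - 32q + 6q^2; the shutdown threshold is min AVC = $10 (at q = 4).
At P = $112 ≥ min AVC, set P = MC on the rising branch: q = 7.
At P = $66 ≥ min AVC, set P = MC: q = 6. The firm stays open but cuts output.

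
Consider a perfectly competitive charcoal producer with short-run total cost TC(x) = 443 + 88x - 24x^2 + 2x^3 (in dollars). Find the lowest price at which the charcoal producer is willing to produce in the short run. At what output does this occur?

The firm shuts down when price falls below the minimum of average variable cost. AVC = VC/x = 88 - 24x + 2x^2.
At the minimum of AVC, MC = AVC. MC = 88 - 48x + 6x^2; setting MC = AVC gives 4x^2 - 24x = 0, so x = 6. min AVC = 16.
So the shutdown price is $16.

$16 per unit, at x = 6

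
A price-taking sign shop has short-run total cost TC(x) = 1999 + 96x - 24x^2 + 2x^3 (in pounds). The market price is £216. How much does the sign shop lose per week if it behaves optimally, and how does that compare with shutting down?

AVC = 96 - 24x + 2x^2 has its minimum £24 at x = 6; price £216 clears that bar, so the firm operates.
With MC = 96 - 48x + 6x^2, P = MC on the upward-sloping part at x* = 10.
TR = 216·10 = 2160. TC = 1999 + 560 = 2559. Profit = 2160 − 2559 = -£399.
By producing, the firm covers all variable cost plus £1600 of fixed cost; shutting down would lose the full £1999.

Profit = -£399 at x = 10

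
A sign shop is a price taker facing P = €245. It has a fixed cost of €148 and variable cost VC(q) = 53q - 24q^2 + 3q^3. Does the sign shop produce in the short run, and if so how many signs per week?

Variable cost is VC = 53q - 24q^2 + 3q^3, so AVC = VC/q = 53 - 24q + 3q^2 and MC = dTC/dq = 53 - 48q + 9q^2.
AVC is minimized where dAVC/dq = -24 + 6q = 0, at q = 4; min AVC = 53 - 24·4 + 3·4^2 = €5.
Since P = €245 ≥ min AVC = €5, price covers variable cost and the firm should produce.
P = MC gives -192 - 48q + 9q^2 = 0, with roots -8/3 and 8. Take the larger (rising MC): q* = 8.
Check: AVC at q = 8 is €53 ≤ P, so revenue covers variable cost.
Profit = P·q − TC = 245·8 − 572 = €1388.

Produce at q = 8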